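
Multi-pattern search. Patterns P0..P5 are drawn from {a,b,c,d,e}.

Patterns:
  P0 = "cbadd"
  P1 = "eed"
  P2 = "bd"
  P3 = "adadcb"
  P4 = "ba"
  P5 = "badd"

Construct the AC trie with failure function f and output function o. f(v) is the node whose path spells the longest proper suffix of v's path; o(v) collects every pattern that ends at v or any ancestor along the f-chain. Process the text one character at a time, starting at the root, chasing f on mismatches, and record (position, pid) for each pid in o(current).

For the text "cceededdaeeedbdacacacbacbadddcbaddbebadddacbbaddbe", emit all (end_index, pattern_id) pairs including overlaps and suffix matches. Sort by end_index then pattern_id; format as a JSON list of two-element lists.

Construct AC machine:
Trie (insert patterns):
  n0 'ε': a→11 b→9 c→1 e→6
  n1 'c': b→2
  n2 'cb': a→3
  n3 'cba': d→4
  n4 'cbad': d→5
  n5 'cbadd': ·  ←P0
  n6 'e': e→7
  n7 'ee': d→8
  n8 'eed': ·  ←P1
  n9 'b': a→17 d→10
  n10 'bd': ·  ←P2
  n11 'a': d→12
  n12 'ad': a→13
  n13 'ada': d→14
  n14 'adad': c→15
  n15 'adadc': b→16
  n16 'adadcb': ·  ←P3
  n17 'ba': d→18  ←P4
  n18 'bad': d→19
  n19 'badd': ·  ←P5

BFS fail/out derivation:
  n1('c'): parent n0 fail=0; on 'c' 0 → fail=0;  out ∅∪∅=∅
  n6('e'): parent n0 fail=0; on 'e' 0 → fail=0;  out ∅∪∅=∅
  n9('b'): parent n0 fail=0; on 'b' 0 → fail=0;  out ∅∪∅=∅
  n11('a'): parent n0 fail=0; on 'a' 0 → fail=0;  out ∅∪∅=∅
  n2('cb'): parent n1 fail=0; on 'b' 0 → fail=9;  out ∅∪∅=∅
  n7('ee'): parent n6 fail=0; on 'e' 0 → fail=6;  out ∅∪∅=∅
  n10('bd'): parent n9 fail=0; on 'd' 0 → fail=0;  out {2}∪∅={2}
  n12('ad'): parent n11 fail=0; on 'd' 0 → fail=0;  out ∅∪∅=∅
  n17('ba'): parent n9 fail=0; on 'a' 0 → fail=11;  out {4}∪∅={4}
  n3('cba'): parent n2 fail=9; on 'a' 9 → fail=17;  out ∅∪{4}={4}
  n8('eed'): parent n7 fail=6; on 'd' 6→0 → fail=0;  out {1}∪∅={1}
  n13('ada'): parent n12 fail=0; on 'a' 0 → fail=11;  out ∅∪∅=∅
  n18('bad'): parent n17 fail=11; on 'd' 11 → fail=12;  out ∅∪∅=∅
  n4('cbad'): parent n3 fail=17; on 'd' 17 → fail=18;  out ∅∪∅=∅
  n14('adad'): parent n13 fail=11; on 'd' 11 → fail=12;  out ∅∪∅=∅
  n19('badd'): parent n18 fail=12; on 'd' 12→0 → fail=0;  out {5}∪∅={5}
  n5('cbadd'): parent n4 fail=18; on 'd' 18 → fail=19;  out {0}∪{5}={0,5}
  n15('adadc'): parent n14 fail=12; on 'c' 12→0 → fail=1;  out ∅∪∅=∅
  n16('adadcb'): parent n15 fail=1; on 'b' 1 → fail=2;  out {3}∪∅={3}

Text stream:
i=0 'c': node 0→1
i=1 'c': node 1→1 (fail-walked)
i=2 'e': node 1→6 (fail-walked)
i=3 'e': node 6→7
i=4 'd': node 7→8  emit P1@[2:4]
i=5 'e': node 8→6 (fail-walked)
i=6 'd': node 6→0 (fail-walked)
i=7 'd': node 0→0
i=8 'a': node 0→11
i=9 'e': node 11→6 (fail-walked)
i=10 'e': node 6→7
i=11 'e': node 7→7 (fail-walked)
i=12 'd': node 7→8  emit P1@[10:12]
i=13 'b': node 8→9 (fail-walked)
i=14 'd': node 9→10  emit P2@[13:14]
i=15 'a': node 10→11 (fail-walked)
i=16 'c': node 11→1 (fail-walked)
i=17 'a': node 1→11 (fail-walked)
i=18 'c': node 11→1 (fail-walked)
i=19 'a': node 1→11 (fail-walked)
i=20 'c': node 11→1 (fail-walked)
i=21 'b': node 1→2
i=22 'a': node 2→3  emit P4@[21:22]
i=23 'c': node 3→1 (fail-walked)
i=24 'b': node 1→2
i=25 'a': node 2→3  emit P4@[24:25]
i=26 'd': node 3→4
i=27 'd': node 4→5  emit P0@[23:27],P5@[24:27]
i=28 'd': node 5→0 (fail-walked)
i=29 'c': node 0→1
i=30 'b': node 1→2
i=31 'a': node 2→3  emit P4@[30:31]
i=32 'd': node 3→4
i=33 'd': node 4→5  emit P0@[29:33],P5@[30:33]
i=34 'b': node 5→9 (fail-walked)
i=35 'e': node 9→6 (fail-walked)
i=36 'b': node 6→9 (fail-walked)
i=37 'a': node 9→17  emit P4@[36:37]
i=38 'd': node 17→18
i=39 'd': node 18→19  emit P5@[36:39]
i=40 'd': node 19→0 (fail-walked)
i=41 'a': node 0→11
i=42 'c': node 11→1 (fail-walked)
i=43 'b': node 1→2
i=44 'b': node 2→9 (fail-walked)
i=45 'a': node 9→17  emit P4@[44:45]
i=46 'd': node 17→18
i=47 'd': node 18→19  emit P5@[44:47]
i=48 'b': node 19→9 (fail-walked)
i=49 'e': node 9→6 (fail-walked)

Matches: [[4,1],[12,1],[14,2],[22,4],[25,4],[27,0],[27,5],[31,4],[33,0],[33,5],[37,4],[39,5],[45,4],[47,5]]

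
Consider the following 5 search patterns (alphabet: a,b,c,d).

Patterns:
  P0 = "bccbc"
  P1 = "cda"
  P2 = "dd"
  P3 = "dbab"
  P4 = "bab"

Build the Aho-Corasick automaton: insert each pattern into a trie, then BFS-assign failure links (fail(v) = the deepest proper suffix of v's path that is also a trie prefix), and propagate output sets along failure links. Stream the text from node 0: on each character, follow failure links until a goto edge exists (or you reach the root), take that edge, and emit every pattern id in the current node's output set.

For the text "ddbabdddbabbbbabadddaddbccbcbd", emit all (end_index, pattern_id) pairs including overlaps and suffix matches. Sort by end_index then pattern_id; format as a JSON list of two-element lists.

Build:
Trie nodes:
  n0 'ε': b→1 c→6 d→9
  n1 'b': a→14 c→2
  n2 'bc': c→3
  n3 'bcc': b→4
  n4 'bccb': c→5
  n5 'bccbc': ·  ←P0
  n6 'c': d→7
  n7 'cd': a→8
  n8 'cda': ·  ←P1
  n9 'd': b→11 d→10
  n10 'dd': ·  ←P2
  n11 'db': a→12
  n12 'dba': b→13
  n13 'dbab': ·  ←P3
  n14 'ba': b→15
  n15 'bab': ·  ←P4

BFS fail/out derivation:
  n1('b'): parent n0 fail=0; on 'b' 0 → fail=0;  out ∅∪∅=∅
  n6('c'): parent n0 fail=0; on 'c' 0 → fail=0;  out ∅∪∅=∅
  n9('d'): parent n0 fail=0; on 'd' 0 → fail=0;  out ∅∪∅=∅
  n2('bc'): parent n1 fail=0; on 'c' 0 → fail=6;  out ∅∪∅=∅
  n7('cd'): parent n6 fail=0; on 'd' 0 → fail=9;  out ∅∪∅=∅
  n10('dd'): parent n9 fail=0; on 'd' 0 → fail=9;  out {2}∪∅={2}
  n11('db'): parent n9 fail=0; on 'b' 0 → fail=1;  out ∅∪∅=∅
  n14('ba'): parent n1 fail=0; on 'a' 0 → fail=0;  out ∅∪∅=∅
  n3('bcc'): parent n2 fail=6; on 'c' 6→0 → fail=6;  out ∅∪∅=∅
  n8('cda'): parent n7 fail=9; on 'a' 9→0 → fail=0;  out {1}∪∅={1}
  n12('dba'): parent n11 fail=1; on 'a' 1 → fail=14;  out ∅∪∅=∅
  n15('bab'): parent n14 fail=0; on 'b' 0 → fail=1;  out {4}∪∅={4}
  n4('bccb'): parent n3 fail=6; on 'b' 6→0 → fail=1;  out ∅∪∅=∅
  n13('dbab'): parent n12 fail=14; on 'b' 14 → fail=15;  out {3}∪{4}={3,4}
  n5('bccbc'): parent n4 fail=1; on 'c' 1 → fail=2;  out {0}∪∅={0}

Text stream:
pos 0 'd': at 9
pos 1 'd': at 10  emit P2@[0:1]
pos 2 'b': at 11 ·f
pos 3 'a': at 12
pos 4 'b': at 13  emit P3@[1:4],P4@[2:4]
pos 5 'd': at 9 ·f
pos 6 'd': at 10  emit P2@[5:6]
pos 7 'd': at 10 ·f  emit P2@[6:7]
pos 8 'b': at 11 ·f
pos 9 'a': at 12
pos 10 'b': at 13  emit P3@[7:10],P4@[8:10]
pos 11 'b': at 1 ·f
pos 12 'b': at 1 ·f
pos 13 'b': at 1 ·f
pos 14 'a': at 14
pos 15 'b': at 15  emit P4@[13:15]
pos 16 'a': at 14 ·f
pos 17 'd': at 9 ·f
pos 18 'd': at 10  emit P2@[17:18]
pos 19 'd': at 10 ·f  emit P2@[18:19]
pos 20 'a': at 0 ·f
pos 21 'd': at 9
pos 22 'd': at 10  emit P2@[21:22]
pos 23 'b': at 11 ·f
pos 24 'c': at 2 ·f
pos 25 'c': at 3
pos 26 'b': at 4
pos 27 'c': at 5  emit P0@[23:27]
pos 28 'b': at 1 ·f
pos 29 'd': at 9 ·f

Matches: [[1,2],[4,3],[4,4],[6,2],[7,2],[10,3],[10,4],[15,4],[18,2],[19,2],[22,2],[27,0]]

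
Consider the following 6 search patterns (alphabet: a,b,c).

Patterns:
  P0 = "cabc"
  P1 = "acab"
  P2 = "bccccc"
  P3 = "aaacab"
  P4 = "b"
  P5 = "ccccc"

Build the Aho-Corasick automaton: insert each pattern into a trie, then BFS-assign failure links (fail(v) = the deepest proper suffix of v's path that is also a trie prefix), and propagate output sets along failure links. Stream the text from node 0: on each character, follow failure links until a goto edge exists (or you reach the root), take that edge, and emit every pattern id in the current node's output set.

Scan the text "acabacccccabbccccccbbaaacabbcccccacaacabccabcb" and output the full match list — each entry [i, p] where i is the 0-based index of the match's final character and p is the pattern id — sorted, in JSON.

Build:
Trie nodes:
  n0 'ε': a→5 b→9 c→1
  n1 'c': a→2 c→20
  n2 'ca': b→3
  n3 'cab': c→4
  n4 'cabc': ·  [P0 ends]
  n5 'a': a→15 c→6
  n6 'ac': a→7
  n7 'aca': b→8
  n8 'acab': ·  [P1 ends]
  n9 'b': c→10  [P4 ends]
  n10 'bc': c→11
  n11 'bcc': c→12
  n12 'bccc': c→13
  n13 'bcccc': c→14
  n14 'bccccc': ·  [P2 ends]
  n15 'aa': a→16
  n16 'aaa': c→17
  n17 'aaac': a→18
  n18 'aaaca': b→19
  n19 'aaacab': ·  [P3 ends]
  n20 'cc': c→21
  n21 'ccc': c→22
  n22 'cccc': c→23
  n23 'ccccc': ·  [P5 ends]

BFS fail/out derivation:
  n1('c'): parent n0 fail=0; on 'c' 0 → fail=0;  out ∅∪∅=∅
  n5('a'): parent n0 fail=0; on 'a' 0 → fail=0;  out ∅∪∅=∅
  n9('b'): parent n0 fail=0; on 'b' 0 → fail=0;  out {4}∪∅={4}
  n2('ca'): parent n1 fail=0; on 'a' 0 → fail=5;  out ∅∪∅=∅
  n6('ac'): parent n5 fail=0; on 'c' 0 → fail=1;  out ∅∪∅=∅
  n10('bc'): parent n9 fail=0; on 'c' 0 → fail=1;  out ∅∪∅=∅
  n15('aa'): parent n5 fail=0; on 'a' 0 → fail=5;  out ∅∪∅=∅
  n20('cc'): parent n1 fail=0; on 'c' 0 → fail=1;  out ∅∪∅=∅
  n3('cab'): parent n2 fail=5; on 'b' 5→0 → fail=9;  out ∅∪{4}={4}
  n7('aca'): parent n6 fail=1; on 'a' 1 → fail=2;  out ∅∪∅=∅
  n11('bcc'): parent n10 fail=1; on 'c' 1 → fail=20;  out ∅∪∅=∅
  n16('aaa'): parent n15 fail=5; on 'a' 5 → fail=15;  out ∅∪∅=∅
  n21('ccc'): parent n20 fail=1; on 'c' 1 → fail=20;  out ∅∪∅=∅
  n4('cabc'): parent n3 fail=9; on 'c' 9 → fail=10;  out {0}∪∅={0}
  n8('acab'): parent n7 fail=2; on 'b' 2 → fail=3;  out {1}∪{4}={1,4}
  n12('bccc'): parent n11 fail=20; on 'c' 20 → fail=21;  out ∅∪∅=∅
  n17('aaac'): parent n16 fail=15; on 'c' 15→5 → fail=6;  out ∅∪∅=∅
  n22('cccc'): parent n21 fail=20; on 'c' 20 → fail=21;  out ∅∪∅=∅
  n13('bcccc'): parent n12 fail=21; on 'c' 21 → fail=22;  out ∅∪∅=∅
  n18('aaaca'): parent n17 fail=6; on 'a' 6 → fail=7;  out ∅∪∅=∅
  n23('ccccc'): parent n22 fail=21; on 'c' 21 → fail=22;  out {5}∪∅={5}
  n14('bccccc'): parent n13 fail=22; on 'c' 22 → fail=23;  out {2}∪{5}={2,5}
  n19('aaacab'): parent n18 fail=7; on 'b' 7 → fail=8;  out {3}∪{1,4}={1,3,4}

Run:
[0] read 'a'  n0⇒n5
[1] read 'c'  n5⇒n6
[2] read 'a'  n6⇒n7
[3] read 'b'  n7⇒n8  ** P1@[0:3],P4@[3:3]
[4] read 'a'  n8⇒n5 (via fail)
[5] read 'c'  n5⇒n6
[6] read 'c'  n6⇒n20 (via fail)
[7] read 'c'  n20⇒n21
[8] read 'c'  n21⇒n22
[9] read 'c'  n22⇒n23  ** P5@[5:9]
[10] read 'a'  n23⇒n2 (via fail)
[11] read 'b'  n2⇒n3  ** P4@[11:11]
[12] read 'b'  n3⇒n9 (via fail)  ** P4@[12:12]
[13] read 'c'  n9⇒n10
[14] read 'c'  n10⇒n11
[15] read 'c'  n11⇒n12
[16] read 'c'  n12⇒n13
[17] read 'c'  n13⇒n14  ** P2@[12:17],P5@[13:17]
[18] read 'c'  n14⇒n23 (via fail)  ** P5@[14:18]
[19] read 'b'  n23⇒n9 (via fail)  ** P4@[19:19]
[20] read 'b'  n9⇒n9 (via fail)  ** P4@[20:20]
[21] read 'a'  n9⇒n5 (via fail)
[22] read 'a'  n5⇒n15
[23] read 'a'  n15⇒n16
[24] read 'c'  n16⇒n17
[25] read 'a'  n17⇒n18
[26] read 'b'  n18⇒n19  ** P1@[23:26],P3@[21:26],P4@[26:26]
[27] read 'b'  n19⇒n9 (via fail)  ** P4@[27:27]
[28] read 'c'  n9⇒n10
[29] read 'c'  n10⇒n11
[30] read 'c'  n11⇒n12
[31] read 'c'  n12⇒n13
[32] read 'c'  n13⇒n14  ** P2@[27:32],P5@[28:32]
[33] read 'a'  n14⇒n2 (via fail)
[34] read 'c'  n2⇒n6 (via fail)
[35] read 'a'  n6⇒n7
[36] read 'a'  n7⇒n15 (via fail)
[37] read 'c'  n15⇒n6 (via fail)
[38] read 'a'  n6⇒n7
[39] read 'b'  n7⇒n8  ** P1@[36:39],P4@[39:39]
[40] read 'c'  n8⇒n4 (via fail)  ** P0@[37:40]
[41] read 'c'  n4⇒n11 (via fail)
[42] read 'a'  n11⇒n2 (via fail)
[43] read 'b'  n2⇒n3  ** P4@[43:43]
[44] read 'c'  n3⇒n4  ** P0@[41:44]
[45] read 'b'  n4⇒n9 (via fail)  ** P4@[45:45]

Matches: [[3,1],[3,4],[9,5],[11,4],[12,4],[17,2],[17,5],[18,5],[19,4],[20,4],[26,1],[26,3],[26,4],[27,4],[32,2],[32,5],[39,1],[39,4],[40,0],[43,4],[44,0],[45,4]]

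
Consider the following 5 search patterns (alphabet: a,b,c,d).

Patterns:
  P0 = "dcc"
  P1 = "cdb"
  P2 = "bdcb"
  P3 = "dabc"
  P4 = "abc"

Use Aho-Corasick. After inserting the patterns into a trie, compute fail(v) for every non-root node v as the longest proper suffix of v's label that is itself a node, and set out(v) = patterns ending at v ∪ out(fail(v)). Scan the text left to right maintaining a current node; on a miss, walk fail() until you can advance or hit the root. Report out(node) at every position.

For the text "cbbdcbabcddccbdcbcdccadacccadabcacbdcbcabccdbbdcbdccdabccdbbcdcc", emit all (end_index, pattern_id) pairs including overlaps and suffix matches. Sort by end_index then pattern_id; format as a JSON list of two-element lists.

Build:
Trie nodes:
  n0 'ε': a→14 b→7 c→4 d→1
  n1 'd': a→11 c→2
  n2 'dc': c→3
  n3 'dcc': ·  [P0 ends]
  n4 'c': d→5
  n5 'cd': b→6
  n6 'cdb': ·  [P1 ends]
  n7 'b': d→8
  n8 'bd': c→9
  n9 'bdc': b→10
  n10 'bdcb': ·  [P2 ends]
  n11 'da': b→12
  n12 'dab': c→13
  n13 'dabc': ·  [P3 ends]
  n14 'a': b→15
  n15 'ab': c→16
  n16 'abc': ·  [P4 ends]

BFS fail/out derivation:
  n1('d'): parent n0 fail=0; on 'd' 0 → fail=0;  out ∅∪∅=∅
  n4('c'): parent n0 fail=0; on 'c' 0 → fail=0;  out ∅∪∅=∅
  n7('b'): parent n0 fail=0; on 'b' 0 → fail=0;  out ∅∪∅=∅
  n14('a'): parent n0 fail=0; on 'a' 0 → fail=0;  out ∅∪∅=∅
  n2('dc'): parent n1 fail=0; on 'c' 0 → fail=4;  out ∅∪∅=∅
  n5('cd'): parent n4 fail=0; on 'd' 0 → fail=1;  out ∅∪∅=∅
  n8('bd'): parent n7 fail=0; on 'd' 0 → fail=1;  out ∅∪∅=∅
  n11('da'): parent n1 fail=0; on 'a' 0 → fail=14;  out ∅∪∅=∅
  n15('ab'): parent n14 fail=0; on 'b' 0 → fail=7;  out ∅∪∅=∅
  n3('dcc'): parent n2 fail=4; on 'c' 4→0 → fail=4;  out {0}∪∅={0}
  n6('cdb'): parent n5 fail=1; on 'b' 1→0 → fail=7;  out {1}∪∅={1}
  n9('bdc'): parent n8 fail=1; on 'c' 1 → fail=2;  out ∅∪∅=∅
  n12('dab'): parent n11 fail=14; on 'b' 14 → fail=15;  out ∅∪∅=∅
  n16('abc'): parent n15 fail=7; on 'c' 7→0 → fail=4;  out {4}∪∅={4}
  n10('bdcb'): parent n9 fail=2; on 'b' 2→4→0 → fail=7;  out {2}∪∅={2}
  n13('dabc'): parent n12 fail=15; on 'c' 15 → fail=16;  out {3}∪{4}={3,4}

Scan:
i=0 'c': node 0→4
i=1 'b': node 4→7 (via fail)
i=2 'b': node 7→7 (via fail)
i=3 'd': node 7→8
i=4 'c': node 8→9
i=5 'b': node 9→10  ** P2@[2:5]
i=6 'a': node 10→14 (via fail)
i=7 'b': node 14→15
i=8 'c': node 15→16  ** P4@[6:8]
i=9 'd': node 16→5 (via fail)
i=10 'd': node 5→1 (via fail)
i=11 'c': node 1→2
i=12 'c': node 2→3  ** P0@[10:12]
i=13 'b': node 3→7 (via fail)
i=14 'd': node 7→8
i=15 'c': node 8→9
i=16 'b': node 9→10  ** P2@[13:16]
i=17 'c': node 10→4 (via fail)
i=18 'd': node 4→5
i=19 'c': node 5→2 (via fail)
i=20 'c': node 2→3  ** P0@[18:20]
i=21 'a': node 3→14 (via fail)
i=22 'd': node 14→1 (via fail)
i=23 'a': node 1→11
i=24 'c': node 11→4 (via fail)
i=25 'c': node 4→4 (via fail)
i=26 'c': node 4→4 (via fail)
i=27 'a': node 4→14 (via fail)
i=28 'd': node 14→1 (via fail)
i=29 'a': node 1→11
i=30 'b': node 11→12
i=31 'c': node 12→13  ** P3@[28:31],P4@[29:31]
i=32 'a': node 13→14 (via fail)
i=33 'c': node 14→4 (via fail)
i=34 'b': node 4→7 (via fail)
i=35 'd': node 7→8
i=36 'c': node 8→9
i=37 'b': node 9→10  ** P2@[34:37]
i=38 'c': node 10→4 (via fail)
i=39 'a': node 4→14 (via fail)
i=40 'b': node 14→15
i=41 'c': node 15→16  ** P4@[39:41]
i=42 'c': node 16→4 (via fail)
i=43 'd': node 4→5
i=44 'b': node 5→6  ** P1@[42:44]
i=45 'b': node 6→7 (via fail)
i=46 'd': node 7→8
i=47 'c': node 8→9
i=48 'b': node 9→10  ** P2@[45:48]
i=49 'd': node 10→8 (via fail)
i=50 'c': node 8→9
i=51 'c': node 9→3 (via fail)  ** P0@[49:51]
i=52 'd': node 3→5 (via fail)
i=53 'a': node 5→11 (via fail)
i=54 'b': node 11→12
i=55 'c': node 12→13  ** P3@[52:55],P4@[53:55]
i=56 'c': node 13→4 (via fail)
i=57 'd': node 4→5
i=58 'b': node 5→6  ** P1@[56:58]
i=59 'b': node 6→7 (via fail)
i=60 'c': node 7→4 (via fail)
i=61 'd': node 4→5
i=62 'c': node 5→2 (via fail)
i=63 'c': node 2→3  ** P0@[61:63]

Result: [[5,2],[8,4],[12,0],[16,2],[20,0],[31,3],[31,4],[37,2],[41,4],[44,1],[48,2],[51,0],[55,3],[55,4],[58,1],[63,0]]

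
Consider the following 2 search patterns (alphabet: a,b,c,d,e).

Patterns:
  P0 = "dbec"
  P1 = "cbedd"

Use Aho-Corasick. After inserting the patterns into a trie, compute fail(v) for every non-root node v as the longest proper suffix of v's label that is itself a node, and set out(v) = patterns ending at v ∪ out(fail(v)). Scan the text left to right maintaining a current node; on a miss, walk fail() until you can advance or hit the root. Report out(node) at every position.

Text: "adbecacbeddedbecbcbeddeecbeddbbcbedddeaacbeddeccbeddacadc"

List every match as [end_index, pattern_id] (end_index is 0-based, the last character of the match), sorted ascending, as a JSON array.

Build:
Trie (insert patterns):
  n0 'ε': c→5 d→1
  n1 'd': b→2
  n2 'db': e→3
  n3 'dbe': c→4
  n4 'dbec': ·  ←P0
  n5 'c': b→6
  n6 'cb': e→7
  n7 'cbe': d→8
  n8 'cbed': d→9
  n9 'cbedd': ·  ←P1

BFS fail/out derivation:
  fail(1) 'd': from fail(0)=0 chase 'd': 0 ⇒ 0;  out=∅∪out(0)=∅
  fail(5) 'c': from fail(0)=0 chase 'c': 0 ⇒ 0;  out=∅∪out(0)=∅
  fail(2) 'db': from fail(1)=0 chase 'b': 0 ⇒ 0;  out=∅∪out(0)=∅
  fail(6) 'cb': from fail(5)=0 chase 'b': 0 ⇒ 0;  out=∅∪out(0)=∅
  fail(3) 'dbe': from fail(2)=0 chase 'e': 0 ⇒ 0;  out=∅∪out(0)=∅
  fail(7) 'cbe': from fail(6)=0 chase 'e': 0 ⇒ 0;  out=∅∪out(0)=∅
  fail(4) 'dbec': from fail(3)=0 chase 'c': 0 ⇒ 5;  out={0}∪out(5)={0}
  fail(8) 'cbed': from fail(7)=0 chase 'd': 0 ⇒ 1;  out=∅∪out(1)=∅
  fail(9) 'cbedd': from fail(8)=1 chase 'd': 1→0 ⇒ 1;  out={1}∪out(1)={1}

Text stream:
i=0 'a': node 0→0
i=1 'd': node 0→1
i=2 'b': node 1→2
i=3 'e': node 2→3
i=4 'c': node 3→4  emit P0@[1:4]
i=5 'a': node 4→0 ·f
i=6 'c': node 0→5
i=7 'b': node 5→6
i=8 'e': node 6→7
i=9 'd': node 7→8
i=10 'd': node 8→9  emit P1@[6:10]
i=11 'e': node 9→0 ·f
i=12 'd': node 0→1
i=13 'b': node 1→2
i=14 'e': node 2→3
i=15 'c': node 3→4  emit P0@[12:15]
i=16 'b': node 4→6 ·f
i=17 'c': node 6→5 ·f
i=18 'b': node 5→6
i=19 'e': node 6→7
i=20 'd': node 7→8
i=21 'd': node 8→9  emit P1@[17:21]
i=22 'e': node 9→0 ·f
i=23 'e': node 0→0
i=24 'c': node 0→5
i=25 'b': node 5→6
i=26 'e': node 6→7
i=27 'd': node 7→8
i=28 'd': node 8→9  emit P1@[24:28]
i=29 'b': node 9→2 ·f
i=30 'b': node 2→0 ·f
i=31 'c': node 0→5
i=32 'b': node 5→6
i=33 'e': node 6→7
i=34 'd': node 7→8
i=35 'd': node 8→9  emit P1@[31:35]
i=36 'd': node 9→1 ·f
i=37 'e': node 1→0 ·f
i=38 'a': node 0→0
i=39 'a': node 0→0
i=40 'c': node 0→5
i=41 'b': node 5→6
i=42 'e': node 6→7
i=43 'd': node 7→8
i=44 'd': node 8→9  emit P1@[40:44]
i=45 'e': node 9→0 ·f
i=46 'c': node 0→5
i=47 'c': node 5→5 ·f
i=48 'b': node 5→6
i=49 'e': node 6→7
i=50 'd': node 7→8
i=51 'd': node 8→9  emit P1@[47:51]
i=52 'a': node 9→0 ·f
i=53 'c': node 0→5
i=54 'a': node 5→0 ·f
i=55 'd': node 0→1
i=56 'c': node 1→5 ·f

All matches (sorted): [[4,0],[10,1],[15,0],[21,1],[28,1],[35,1],[44,1],[51,1]]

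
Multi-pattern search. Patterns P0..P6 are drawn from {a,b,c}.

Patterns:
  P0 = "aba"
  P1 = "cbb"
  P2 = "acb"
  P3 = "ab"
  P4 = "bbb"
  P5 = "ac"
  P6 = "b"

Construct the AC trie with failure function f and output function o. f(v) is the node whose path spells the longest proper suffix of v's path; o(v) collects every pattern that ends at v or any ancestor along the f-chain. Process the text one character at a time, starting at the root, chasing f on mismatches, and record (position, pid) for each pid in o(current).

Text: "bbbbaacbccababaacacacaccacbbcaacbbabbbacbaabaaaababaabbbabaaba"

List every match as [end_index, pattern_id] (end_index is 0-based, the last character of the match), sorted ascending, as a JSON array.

Construct AC machine:
Trie nodes:
  n0 'ε': a→1 b→9 c→4
  n1 'a': b→2 c→7
  n2 'ab': a→3  ←P3
  n3 'aba': ·  ←P0
  n4 'c': b→5
  n5 'cb': b→6
  n6 'cbb': ·  ←P1
  n7 'ac': b→8  ←P5
  n8 'acb': ·  ←P2
  n9 'b': b→10  ←P6
  n10 'bb': b→11
  n11 'bbb': ·  ←P4

BFS fail/out derivation:
  n1('a'): parent n0 fail=0; on 'a' 0 → fail=0;  out ∅∪∅=∅
  n4('c'): parent n0 fail=0; on 'c' 0 → fail=0;  out ∅∪∅=∅
  n9('b'): parent n0 fail=0; on 'b' 0 → fail=0;  out {6}∪∅={6}
  n2('ab'): parent n1 fail=0; on 'b' 0 → fail=9;  out {3}∪{6}={3,6}
  n5('cb'): parent n4 fail=0; on 'b' 0 → fail=9;  out ∅∪{6}={6}
  n7('ac'): parent n1 fail=0; on 'c' 0 → fail=4;  out {5}∪∅={5}
  n10('bb'): parent n9 fail=0; on 'b' 0 → fail=9;  out ∅∪{6}={6}
  n3('aba'): parent n2 fail=9; on 'a' 9→0 → fail=1;  out {0}∪∅={0}
  n6('cbb'): parent n5 fail=9; on 'b' 9 → fail=10;  out {1}∪{6}={1,6}
  n8('acb'): parent n7 fail=4; on 'b' 4 → fail=5;  out {2}∪{6}={2,6}
  n11('bbb'): parent n10 fail=9; on 'b' 9 → fail=10;  out {4}∪{6}={4,6}

Scan:
i=0 'b': node 0→9  → match P6@[0:0]
i=1 'b': node 9→10  → match P6@[1:1]
i=2 'b': node 10→11  → match P4@[0:2],P6@[2:2]
i=3 'b': node 11→11 (via fail)  → match P4@[1:3],P6@[3:3]
i=4 'a': node 11→1 (via fail)
i=5 'a': node 1→1 (via fail)
i=6 'c': node 1→7  → match P5@[5:6]
i=7 'b': node 7→8  → match P2@[5:7],P6@[7:7]
i=8 'c': node 8→4 (via fail)
i=9 'c': node 4→4 (via fail)
i=10 'a': node 4→1 (via fail)
i=11 'b': node 1→2  → match P3@[10:11],P6@[11:11]
i=12 'a': node 2→3  → match P0@[10:12]
i=13 'b': node 3→2 (via fail)  → match P3@[12:13],P6@[13:13]
i=14 'a': node 2→3  → match P0@[12:14]
i=15 'a': node 3→1 (via fail)
i=16 'c': node 1→7  → match P5@[15:16]
i=17 'a': node 7→1 (via fail)
i=18 'c': node 1→7  → match P5@[17:18]
i=19 'a': node 7→1 (via fail)
i=20 'c': node 1→7  → match P5@[19:20]
i=21 'a': node 7→1 (via fail)
i=22 'c': node 1→7  → match P5@[21:22]
i=23 'c': node 7→4 (via fail)
i=24 'a': node 4→1 (via fail)
i=25 'c': node 1→7  → match P5@[24:25]
i=26 'b': node 7→8  → match P2@[24:26],P6@[26:26]
i=27 'b': node 8→6 (via fail)  → match P1@[25:27],P6@[27:27]
i=28 'c': node 6→4 (via fail)
i=29 'a': node 4→1 (via fail)
i=30 'a': node 1→1 (via fail)
i=31 'c': node 1→7  → match P5@[30:31]
i=32 'b': node 7→8  → match P2@[30:32],P6@[32:32]
i=33 'b': node 8→6 (via fail)  → match P1@[31:33],P6@[33:33]
i=34 'a': node 6→1 (via fail)
i=35 'b': node 1→2  → match P3@[34:35],P6@[35:35]
i=36 'b': node 2→10 (via fail)  → match P6@[36:36]
i=37 'b': node 10→11  → match P4@[35:37],P6@[37:37]
i=38 'a': node 11→1 (via fail)
i=39 'c': node 1→7  → match P5@[38:39]
i=40 'b': node 7→8  → match P2@[38:40],P6@[40:40]
i=41 'a': node 8→1 (via fail)
i=42 'a': node 1→1 (via fail)
i=43 'b': node 1→2  → match P3@[42:43],P6@[43:43]
i=44 'a': node 2→3  → match P0@[42:44]
i=45 'a': node 3→1 (via fail)
i=46 'a': node 1→1 (via fail)
i=47 'a': node 1→1 (via fail)
i=48 'b': node 1→2  → match P3@[47:48],P6@[48:48]
i=49 'a': node 2→3  → match P0@[47:49]
i=50 'b': node 3→2 (via fail)  → match P3@[49:50],P6@[50:50]
i=51 'a': node 2→3  → match P0@[49:51]
i=52 'a': node 3→1 (via fail)
i=53 'b': node 1→2  → match P3@[52:53],P6@[53:53]
i=54 'b': node 2→10 (via fail)  → match P6@[54:54]
i=55 'b': node 10→11  → match P4@[53:55],P6@[55:55]
i=56 'a': node 11→1 (via fail)
i=57 'b': node 1→2  → match P3@[56:57],P6@[57:57]
i=58 'a': node 2→3  → match P0@[56:58]
i=59 'a': node 3→1 (via fail)
i=60 'b': node 1→2  → match P3@[59:60],P6@[60:60]
i=61 'a': node 2→3  → match P0@[59:61]

All matches (sorted): [[0,6],[1,6],[2,4],[2,6],[3,4],[3,6],[6,5],[7,2],[7,6],[11,3],[11,6],[12,0],[13,3],[13,6],[14,0],[16,5],[18,5],[20,5],[22,5],[25,5],[26,2],[26,6],[27,1],[27,6],[31,5],[32,2],[32,6],[33,1],[33,6],[35,3],[35,6],[36,6],[37,4],[37,6],[39,5],[40,2],[40,6],[43,3],[43,6],[44,0],[48,3],[48,6],[49,0],[50,3],[50,6],[51,0],[53,3],[53,6],[54,6],[55,4],[55,6],[57,3],[57,6],[58,0],[60,3],[60,6],[61,0]]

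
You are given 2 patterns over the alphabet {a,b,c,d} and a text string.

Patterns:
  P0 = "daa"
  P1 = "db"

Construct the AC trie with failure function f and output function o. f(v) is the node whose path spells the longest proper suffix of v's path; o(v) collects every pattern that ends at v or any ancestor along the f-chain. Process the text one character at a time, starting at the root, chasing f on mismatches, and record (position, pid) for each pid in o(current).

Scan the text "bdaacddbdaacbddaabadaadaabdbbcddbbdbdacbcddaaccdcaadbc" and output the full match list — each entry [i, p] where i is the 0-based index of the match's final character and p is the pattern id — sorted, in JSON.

Build automaton:
Trie (insert patterns):
  n0 'ε': d→1
  n1 'd': a→2 b→4
  n2 'da': a→3
  n3 'daa': ·  [P0 ends]
  n4 'db': ·  [P1 ends]

BFS fail/out derivation:
  n1('d'): parent n0 fail=0; on 'd' 0 → fail=0;  out ∅∪∅=∅
  n2('da'): parent n1 fail=0; on 'a' 0 → fail=0;  out ∅∪∅=∅
  n4('db'): parent n1 fail=0; on 'b' 0 → fail=0;  out {1}∪∅={1}
  n3('daa'): parent n2 fail=0; on 'a' 0 → fail=0;  out {0}∪∅={0}

Text stream:
[0] read 'b'  n0⇒n0
[1] read 'd'  n0⇒n1
[2] read 'a'  n1⇒n2
[3] read 'a'  n2⇒n3  ** P0@[1:3]
[4] read 'c'  n3⇒n0 (fail-walked)
[5] read 'd'  n0⇒n1
[6] read 'd'  n1⇒n1 (fail-walked)
[7] read 'b'  n1⇒n4  ** P1@[6:7]
[8] read 'd'  n4⇒n1 (fail-walked)
[9] read 'a'  n1⇒n2
[10] read 'a'  n2⇒n3  ** P0@[8:10]
[11] read 'c'  n3⇒n0 (fail-walked)
[12] read 'b'  n0⇒n0
[13] read 'd'  n0⇒n1
[14] read 'd'  n1⇒n1 (fail-walked)
[15] read 'a'  n1⇒n2
[16] read 'a'  n2⇒n3  ** P0@[14:16]
[17] read 'b'  n3⇒n0 (fail-walked)
[18] read 'a'  n0⇒n0
[19] read 'd'  n0⇒n1
[20] read 'a'  n1⇒n2
[21] read 'a'  n2⇒n3  ** P0@[19:21]
[22] read 'd'  n3⇒n1 (fail-walked)
[23] read 'a'  n1⇒n2
[24] read 'a'  n2⇒n3  ** P0@[22:24]
[25] read 'b'  n3⇒n0 (fail-walked)
[26] read 'd'  n0⇒n1
[27] read 'b'  n1⇒n4  ** P1@[26:27]
[28] read 'b'  n4⇒n0 (fail-walked)
[29] read 'c'  n0⇒n0
[30] read 'd'  n0⇒n1
[31] read 'd'  n1⇒n1 (fail-walked)
[32] read 'b'  n1⇒n4  ** P1@[31:32]
[33] read 'b'  n4⇒n0 (fail-walked)
[34] read 'd'  n0⇒n1
[35] read 'b'  n1⇒n4  ** P1@[34:35]
[36] read 'd'  n4⇒n1 (fail-walked)
[37] read 'a'  n1⇒n2
[38] read 'c'  n2⇒n0 (fail-walked)
[39] read 'b'  n0⇒n0
[40] read 'c'  n0⇒n0
[41] read 'd'  n0⇒n1
[42] read 'd'  n1⇒n1 (fail-walked)
[43] read 'a'  n1⇒n2
[44] read 'a'  n2⇒n3  ** P0@[42:44]
[45] read 'c'  n3⇒n0 (fail-walked)
[46] read 'c'  n0⇒n0
[47] read 'd'  n0⇒n1
[48] read 'c'  n1⇒n0 (fail-walked)
[49] read 'a'  n0⇒n0
[50] read 'a'  n0⇒n0
[51] read 'd'  n0⇒n1
[52] read 'b'  n1⇒n4  ** P1@[51:52]
[53] read 'c'  n4⇒n0 (fail-walked)

All matches (sorted): [[3,0],[7,1],[10,0],[16,0],[21,0],[24,0],[27,1],[32,1],[35,1],[44,0],[52,1]]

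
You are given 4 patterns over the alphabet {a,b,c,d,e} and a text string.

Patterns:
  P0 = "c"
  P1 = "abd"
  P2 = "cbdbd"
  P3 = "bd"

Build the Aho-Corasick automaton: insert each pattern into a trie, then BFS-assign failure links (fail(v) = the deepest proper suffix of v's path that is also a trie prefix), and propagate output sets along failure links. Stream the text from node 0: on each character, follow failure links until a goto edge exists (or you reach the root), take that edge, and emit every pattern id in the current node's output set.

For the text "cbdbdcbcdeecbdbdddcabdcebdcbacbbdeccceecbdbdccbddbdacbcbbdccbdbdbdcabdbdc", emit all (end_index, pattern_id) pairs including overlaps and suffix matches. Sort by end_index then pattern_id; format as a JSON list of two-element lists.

Build:
Trie (insert patterns):
  n0 'ε': a→2 b→9 c→1
  n1 'c': b→5  [P0 ends]
  n2 'a': b→3
  n3 'ab': d→4
  n4 'abd': ·  [P1 ends]
  n5 'cb': d→6
  n6 'cbd': b→7
  n7 'cbdb': d→8
  n8 'cbdbd': ·  [P2 ends]
  n9 'b': d→10
  n10 'bd': ·  [P3 ends]

Failure links (BFS by depth):
  fail(1) 'c': from fail(0)=0 chase 'c': 0 ⇒ 0;  out={0}∪out(0)={0}
  fail(2) 'a': from fail(0)=0 chase 'a': 0 ⇒ 0;  out=∅∪out(0)=∅
  fail(9) 'b': from fail(0)=0 chase 'b': 0 ⇒ 0;  out=∅∪out(0)=∅
  fail(3) 'ab': from fail(2)=0 chase 'b': 0 ⇒ 9;  out=∅∪out(9)=∅
  fail(5) 'cb': from fail(1)=0 chase 'b': 0 ⇒ 9;  out=∅∪out(9)=∅
  fail(10) 'bd': from fail(9)=0 chase 'd': 0 ⇒ 0;  out={3}∪out(0)={3}
  fail(4) 'abd': from fail(3)=9 chase 'd': 9 ⇒ 10;  out={1}∪out(10)={1,3}
  fail(6) 'cbd': from fail(5)=9 chase 'd': 9 ⇒ 10;  out=∅∪out(10)={3}
  fail(7) 'cbdb': from fail(6)=10 chase 'b': 10→0 ⇒ 9;  out=∅∪out(9)=∅
  fail(8) 'cbdbd': from fail(7)=9 chase 'd': 9 ⇒ 10;  out={2}∪out(10)={2,3}

Run:
[0] read 'c'  n0⇒n1  ** P0@[0:0]
[1] read 'b'  n1⇒n5
[2] read 'd'  n5⇒n6  ** P3@[1:2]
[3] read 'b'  n6⇒n7
[4] read 'd'  n7⇒n8  ** P2@[0:4],P3@[3:4]
[5] read 'c'  n8⇒n1 (via fail)  ** P0@[5:5]
[6] read 'b'  n1⇒n5
[7] read 'c'  n5⇒n1 (via fail)  ** P0@[7:7]
[8] read 'd'  n1⇒n0 (via fail)
[9] read 'e'  n0⇒n0
[10] read 'e'  n0⇒n0
[11] read 'c'  n0⇒n1  ** P0@[11:11]
[12] read 'b'  n1⇒n5
[13] read 'd'  n5⇒n6  ** P3@[12:13]
[14] read 'b'  n6⇒n7
[15] read 'd'  n7⇒n8  ** P2@[11:15],P3@[14:15]
[16] read 'd'  n8⇒n0 (via fail)
[17] read 'd'  n0⇒n0
[18] read 'c'  n0⇒n1  ** P0@[18:18]
[19] read 'a'  n1⇒n2 (via fail)
[20] read 'b'  n2⇒n3
[21] read 'd'  n3⇒n4  ** P1@[19:21],P3@[20:21]
[22] read 'c'  n4⇒n1 (via fail)  ** P0@[22:22]
[23] read 'e'  n1⇒n0 (via fail)
[24] read 'b'  n0⇒n9
[25] read 'd'  n9⇒n10  ** P3@[24:25]
[26] read 'c'  n10⇒n1 (via fail)  ** P0@[26:26]
[27] read 'b'  n1⇒n5
[28] read 'a'  n5⇒n2 (via fail)
[29] read 'c'  n2⇒n1 (via fail)  ** P0@[29:29]
[30] read 'b'  n1⇒n5
[31] read 'b'  n5⇒n9 (via fail)
[32] read 'd'  n9⇒n10  ** P3@[31:32]
[33] read 'e'  n10⇒n0 (via fail)
[34] read 'c'  n0⇒n1  ** P0@[34:34]
[35] read 'c'  n1⇒n1 (via fail)  ** P0@[35:35]
[36] read 'c'  n1⇒n1 (via fail)  ** P0@[36:36]
[37] read 'e'  n1⇒n0 (via fail)
[38] read 'e'  n0⇒n0
[39] read 'c'  n0⇒n1  ** P0@[39:39]
[40] read 'b'  n1⇒n5
[41] read 'd'  n5⇒n6  ** P3@[40:41]
[42] read 'b'  n6⇒n7
[43] read 'd'  n7⇒n8  ** P2@[39:43],P3@[42:43]
[44] read 'c'  n8⇒n1 (via fail)  ** P0@[44:44]
[45] read 'c'  n1⇒n1 (via fail)  ** P0@[45:45]
[46] read 'b'  n1⇒n5
[47] read 'd'  n5⇒n6  ** P3@[46:47]
[48] read 'd'  n6⇒n0 (via fail)
[49] read 'b'  n0⇒n9
[50] read 'd'  n9⇒n10  ** P3@[49:50]
[51] read 'a'  n10⇒n2 (via fail)
[52] read 'c'  n2⇒n1 (via fail)  ** P0@[52:52]
[53] read 'b'  n1⇒n5
[54] read 'c'  n5⇒n1 (via fail)  ** P0@[54:54]
[55] read 'b'  n1⇒n5
[56] read 'b'  n5⇒n9 (via fail)
[57] read 'd'  n9⇒n10  ** P3@[56:57]
[58] read 'c'  n10⇒n1 (via fail)  ** P0@[58:58]
[59] read 'c'  n1⇒n1 (via fail)  ** P0@[59:59]
[60] read 'b'  n1⇒n5
[61] read 'd'  n5⇒n6  ** P3@[60:61]
[62] read 'b'  n6⇒n7
[63] read 'd'  n7⇒n8  ** P2@[59:63],P3@[62:63]
[64] read 'b'  n8⇒n9 (via fail)
[65] read 'd'  n9⇒n10  ** P3@[64:65]
[66] read 'c'  n10⇒n1 (via fail)  ** P0@[66:66]
[67] read 'a'  n1⇒n2 (via fail)
[68] read 'b'  n2⇒n3
[69] read 'd'  n3⇒n4  ** P1@[67:69],P3@[68:69]
[70] read 'b'  n4⇒n9 (via fail)
[71] read 'd'  n9⇒n10  ** P3@[70:71]
[72] read 'c'  n10⇒n1 (via fail)  ** P0@[72:72]

Result: [[0,0],[2,3],[4,2],[4,3],[5,0],[7,0],[11,0],[13,3],[15,2],[15,3],[18,0],[21,1],[21,3],[22,0],[25,3],[26,0],[29,0],[32,3],[34,0],[35,0],[36,0],[39,0],[41,3],[43,2],[43,3],[44,0],[45,0],[47,3],[50,3],[52,0],[54,0],[57,3],[58,0],[59,0],[61,3],[63,2],[63,3],[65,3],[66,0],[69,1],[69,3],[71,3],[72,0]]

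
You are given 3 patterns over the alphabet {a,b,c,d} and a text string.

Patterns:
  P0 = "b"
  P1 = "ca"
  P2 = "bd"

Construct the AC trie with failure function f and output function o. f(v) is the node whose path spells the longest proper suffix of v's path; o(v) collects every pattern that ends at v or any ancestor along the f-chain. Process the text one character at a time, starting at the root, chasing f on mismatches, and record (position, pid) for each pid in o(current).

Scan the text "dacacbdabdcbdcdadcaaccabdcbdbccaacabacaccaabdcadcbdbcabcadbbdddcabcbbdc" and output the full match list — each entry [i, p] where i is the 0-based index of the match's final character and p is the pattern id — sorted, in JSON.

Build automaton:
Trie (insert patterns):
  0='ε' goto b→1 c→2
  1='b' goto d→4  ←P0
  2='c' goto a→3
  3='ca' goto ·  ←P1
  4='bd' goto ·  ←P2

BFS fail/out derivation:
  fail(1) 'b': from fail(0)=0 chase 'b': 0 ⇒ 0;  out={0}∪out(0)={0}
  fail(2) 'c': from fail(0)=0 chase 'c': 0 ⇒ 0;  out=∅∪out(0)=∅
  fail(3) 'ca': from fail(2)=0 chase 'a': 0 ⇒ 0;  out={1}∪out(0)={1}
  fail(4) 'bd': from fail(1)=0 chase 'd': 0 ⇒ 0;  out={2}∪out(0)={2}

Text stream:
i=0 'd': node 0→0
i=1 'a': node 0→0
i=2 'c': node 0→2
i=3 'a': node 2→3  ** P1@[2:3]
i=4 'c': node 3→2 (fail-walked)
i=5 'b': node 2→1 (fail-walked)  ** P0@[5:5]
i=6 'd': node 1→4  ** P2@[5:6]
i=7 'a': node 4→0 (fail-walked)
i=8 'b': node 0→1  ** P0@[8:8]
i=9 'd': node 1→4  ** P2@[8:9]
i=10 'c': node 4→2 (fail-walked)
i=11 'b': node 2→1 (fail-walked)  ** P0@[11:11]
i=12 'd': node 1→4  ** P2@[11:12]
i=13 'c': node 4→2 (fail-walked)
i=14 'd': node 2→0 (fail-walked)
i=15 'a': node 0→0
i=16 'd': node 0→0
i=17 'c': node 0→2
i=18 'a': node 2→3  ** P1@[17:18]
i=19 'a': node 3→0 (fail-walked)
i=20 'c': node 0→2
i=21 'c': node 2→2 (fail-walked)
i=22 'a': node 2→3  ** P1@[21:22]
i=23 'b': node 3→1 (fail-walked)  ** P0@[23:23]
i=24 'd': node 1→4  ** P2@[23:24]
i=25 'c': node 4→2 (fail-walked)
i=26 'b': node 2→1 (fail-walked)  ** P0@[26:26]
i=27 'd': node 1→4  ** P2@[26:27]
i=28 'b': node 4→1 (fail-walked)  ** P0@[28:28]
i=29 'c': node 1→2 (fail-walked)
i=30 'c': node 2→2 (fail-walked)
i=31 'a': node 2→3  ** P1@[30:31]
i=32 'a': node 3→0 (fail-walked)
i=33 'c': node 0→2
i=34 'a': node 2→3  ** P1@[33:34]
i=35 'b': node 3→1 (fail-walked)  ** P0@[35:35]
i=36 'a': node 1→0 (fail-walked)
i=37 'c': node 0→2
i=38 'a': node 2→3  ** P1@[37:38]
i=39 'c': node 3→2 (fail-walked)
i=40 'c': node 2→2 (fail-walked)
i=41 'a': node 2→3  ** P1@[40:41]
i=42 'a': node 3→0 (fail-walked)
i=43 'b': node 0→1  ** P0@[43:43]
i=44 'd': node 1→4  ** P2@[43:44]
i=45 'c': node 4→2 (fail-walked)
i=46 'a': node 2→3  ** P1@[45:46]
i=47 'd': node 3→0 (fail-walked)
i=48 'c': node 0→2
i=49 'b': node 2→1 (fail-walked)  ** P0@[49:49]
i=50 'd': node 1→4  ** P2@[49:50]
i=51 'b': node 4→1 (fail-walked)  ** P0@[51:51]
i=52 'c': node 1→2 (fail-walked)
i=53 'a': node 2→3  ** P1@[52:53]
i=54 'b': node 3→1 (fail-walked)  ** P0@[54:54]
i=55 'c': node 1→2 (fail-walked)
i=56 'a': node 2→3  ** P1@[55:56]
i=57 'd': node 3→0 (fail-walked)
i=58 'b': node 0→1  ** P0@[58:58]
i=59 'b': node 1→1 (fail-walked)  ** P0@[59:59]
i=60 'd': node 1→4  ** P2@[59:60]
i=61 'd': node 4→0 (fail-walked)
i=62 'd': node 0→0
i=63 'c': node 0→2
i=64 'a': node 2→3  ** P1@[63:64]
i=65 'b': node 3→1 (fail-walked)  ** P0@[65:65]
i=66 'c': node 1→2 (fail-walked)
i=67 'b': node 2→1 (fail-walked)  ** P0@[67:67]
i=68 'b': node 1→1 (fail-walked)  ** P0@[68:68]
i=69 'd': node 1→4  ** P2@[68:69]
i=70 'c': node 4→2 (fail-walked)

Matches: [[3,1],[5,0],[6,2],[8,0],[9,2],[11,0],[12,2],[18,1],[22,1],[23,0],[24,2],[26,0],[27,2],[28,0],[31,1],[34,1],[35,0],[38,1],[41,1],[43,0],[44,2],[46,1],[49,0],[50,2],[51,0],[53,1],[54,0],[56,1],[58,0],[59,0],[60,2],[64,1],[65,0],[67,0],[68,0],[69,2]]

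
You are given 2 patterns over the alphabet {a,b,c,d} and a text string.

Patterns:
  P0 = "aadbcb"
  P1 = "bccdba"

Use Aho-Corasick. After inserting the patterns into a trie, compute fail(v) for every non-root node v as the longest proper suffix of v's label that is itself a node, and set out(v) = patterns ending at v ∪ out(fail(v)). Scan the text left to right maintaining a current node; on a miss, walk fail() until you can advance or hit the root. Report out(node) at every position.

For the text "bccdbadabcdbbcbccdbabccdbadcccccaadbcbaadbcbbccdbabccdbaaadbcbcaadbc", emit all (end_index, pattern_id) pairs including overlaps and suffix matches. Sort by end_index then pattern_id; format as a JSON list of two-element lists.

Build automaton:
Trie (insert patterns):
  0='ε' goto a→1 b→7
  1='a' goto a→2
  2='aa' goto d→3
  3='aad' goto b→4
  4='aadb' goto c→5
  5='aadbc' goto b→6
  6='aadbcb' goto ·  ←P0
  7='b' goto c→8
  8='bc' goto c→9
  9='bcc' goto d→10
  10='bccd' goto b→11
  11='bccdb' goto a→12
  12='bccdba' goto ·  ←P1

Failure links (BFS by depth):
  fail(1) 'a': from fail(0)=0 chase 'a': 0 ⇒ 0;  out=∅∪out(0)=∅
  fail(7) 'b': from fail(0)=0 chase 'b': 0 ⇒ 0;  out=∅∪out(0)=∅
  fail(2) 'aa': from fail(1)=0 chase 'a': 0 ⇒ 1;  out=∅∪out(1)=∅
  fail(8) 'bc': from fail(7)=0 chase 'c': 0 ⇒ 0;  out=∅∪out(0)=∅
  fail(3) 'aad': from fail(2)=1 chase 'd': 1→0 ⇒ 0;  out=∅∪out(0)=∅
  fail(9) 'bcc': from fail(8)=0 chase 'c': 0 ⇒ 0;  out=∅∪out(0)=∅
  fail(4) 'aadb': from fail(3)=0 chase 'b': 0 ⇒ 7;  out=∅∪out(7)=∅
  fail(10) 'bccd': from fail(9)=0 chase 'd': 0 ⇒ 0;  out=∅∪out(0)=∅
  fail(5) 'aadbc': from fail(4)=7 chase 'c': 7 ⇒ 8;  out=∅∪out(8)=∅
  fail(11) 'bccdb': from fail(10)=0 chase 'b': 0 ⇒ 7;  out=∅∪out(7)=∅
  fail(6) 'aadbcb': from fail(5)=8 chase 'b': 8→0 ⇒ 7;  out={0}∪out(7)={0}
  fail(12) 'bccdba': from fail(11)=7 chase 'a': 7→0 ⇒ 1;  out={1}∪out(1)={1}

Scan:
pos 0 'b': at 7
pos 1 'c': at 8
pos 2 'c': at 9
pos 3 'd': at 10
pos 4 'b': at 11
pos 5 'a': at 12  emit P1@[0:5]
pos 6 'd': at 0 (fail-walked)
pos 7 'a': at 1
pos 8 'b': at 7 (fail-walked)
pos 9 'c': at 8
pos 10 'd': at 0 (fail-walked)
pos 11 'b': at 7
pos 12 'b': at 7 (fail-walked)
pos 13 'c': at 8
pos 14 'b': at 7 (fail-walked)
pos 15 'c': at 8
pos 16 'c': at 9
pos 17 'd': at 10
pos 18 'b': at 11
pos 19 'a': at 12  emit P1@[14:19]
pos 20 'b': at 7 (fail-walked)
pos 21 'c': at 8
pos 22 'c': at 9
pos 23 'd': at 10
pos 24 'b': at 11
pos 25 'a': at 12  emit P1@[20:25]
pos 26 'd': at 0 (fail-walked)
pos 27 'c': at 0
pos 28 'c': at 0
pos 29 'c': at 0
pos 30 'c': at 0
pos 31 'c': at 0
pos 32 'a': at 1
pos 33 'a': at 2
pos 34 'd': at 3
pos 35 'b': at 4
pos 36 'c': at 5
pos 37 'b': at 6  emit P0@[32:37]
pos 38 'a': at 1 (fail-walked)
pos 39 'a': at 2
pos 40 'd': at 3
pos 41 'b': at 4
pos 42 'c': at 5
pos 43 'b': at 6  emit P0@[38:43]
pos 44 'b': at 7 (fail-walked)
pos 45 'c': at 8
pos 46 'c': at 9
pos 47 'd': at 10
pos 48 'b': at 11
pos 49 'a': at 12  emit P1@[44:49]
pos 50 'b': at 7 (fail-walked)
pos 51 'c': at 8
pos 52 'c': at 9
pos 53 'd': at 10
pos 54 'b': at 11
pos 55 'a': at 12  emit P1@[50:55]
pos 56 'a': at 2 (fail-walked)
pos 57 'a': at 2 (fail-walked)
pos 58 'd': at 3
pos 59 'b': at 4
pos 60 'c': at 5
pos 61 'b': at 6  emit P0@[56:61]
pos 62 'c': at 8 (fail-walked)
pos 63 'a': at 1 (fail-walked)
pos 64 'a': at 2
pos 65 'd': at 3
pos 66 'b': at 4
pos 67 'c': at 5

Result: [[5,1],[19,1],[25,1],[37,0],[43,0],[49,1],[55,1],[61,0]]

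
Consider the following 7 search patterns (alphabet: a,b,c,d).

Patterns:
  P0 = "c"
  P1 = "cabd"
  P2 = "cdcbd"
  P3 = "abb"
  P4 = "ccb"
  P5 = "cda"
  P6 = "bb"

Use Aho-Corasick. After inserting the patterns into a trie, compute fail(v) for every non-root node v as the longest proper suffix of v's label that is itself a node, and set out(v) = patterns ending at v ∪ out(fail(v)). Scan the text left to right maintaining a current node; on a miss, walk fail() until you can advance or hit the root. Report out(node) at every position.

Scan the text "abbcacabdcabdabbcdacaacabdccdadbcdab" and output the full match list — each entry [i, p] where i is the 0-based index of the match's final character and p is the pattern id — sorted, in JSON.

Build automaton:
Trie nodes:
  n0 'ε': a→9 b→15 c→1
  n1 'c': a→2 c→12 d→5  ←P0
  n2 'ca': b→3
  n3 'cab': d→4
  n4 'cabd': ·  ←P1
  n5 'cd': a→14 c→6
  n6 'cdc': b→7
  n7 'cdcb': d→8
  n8 'cdcbd': ·  ←P2
  n9 'a': b→10
  n10 'ab': b→11
  n11 'abb': ·  ←P3
  n12 'cc': b→13
  n13 'ccb': ·  ←P4
  n14 'cda': ·  ←P5
  n15 'b': b→16
  n16 'bb': ·  ←P6

BFS fail/out derivation:
  fail(1) 'c': from fail(0)=0 chase 'c': 0 ⇒ 0;  out={0}∪out(0)={0}
  fail(9) 'a': from fail(0)=0 chase 'a': 0 ⇒ 0;  out=∅∪out(0)=∅
  fail(15) 'b': from fail(0)=0 chase 'b': 0 ⇒ 0;  out=∅∪out(0)=∅
  fail(2) 'ca': from fail(1)=0 chase 'a': 0 ⇒ 9;  out=∅∪out(9)=∅
  fail(5) 'cd': from fail(1)=0 chase 'd': 0 ⇒ 0;  out=∅∪out(0)=∅
  fail(10) 'ab': from fail(9)=0 chase 'b': 0 ⇒ 15;  out=∅∪out(15)=∅
  fail(12) 'cc': from fail(1)=0 chase 'c': 0 ⇒ 1;  out=∅∪out(1)={0}
  fail(16) 'bb': from fail(15)=0 chase 'b': 0 ⇒ 15;  out={6}∪out(15)={6}
  fail(3) 'cab': from fail(2)=9 chase 'b': 9 ⇒ 10;  out=∅∪out(10)=∅
  fail(6) 'cdc': from fail(5)=0 chase 'c': 0 ⇒ 1;  out=∅∪out(1)={0}
  fail(11) 'abb': from fail(10)=15 chase 'b': 15 ⇒ 16;  out={3}∪out(16)={3,6}
  fail(13) 'ccb': from fail(12)=1 chase 'b': 1→0 ⇒ 15;  out={4}∪out(15)={4}
  fail(14) 'cda': from fail(5)=0 chase 'a': 0 ⇒ 9;  out={5}∪out(9)={5}
  fail(4) 'cabd': from fail(3)=10 chase 'd': 10→15→0 ⇒ 0;  out={1}∪out(0)={1}
  fail(7) 'cdcb': from fail(6)=1 chase 'b': 1→0 ⇒ 15;  out=∅∪out(15)=∅
  fail(8) 'cdcbd': from fail(7)=15 chase 'd': 15→0 ⇒ 0;  out={2}∪out(0)={2}

Scan:
[0] read 'a'  n0⇒n9
[1] read 'b'  n9⇒n10
[2] read 'b'  n10⇒n11  emit P3@[0:2],P6@[1:2]
[3] read 'c'  n11⇒n1 (via fail)  emit P0@[3:3]
[4] read 'a'  n1⇒n2
[5] read 'c'  n2⇒n1 (via fail)  emit P0@[5:5]
[6] read 'a'  n1⇒n2
[7] read 'b'  n2⇒n3
[8] read 'd'  n3⇒n4  emit P1@[5:8]
[9] read 'c'  n4⇒n1 (via fail)  emit P0@[9:9]
[10] read 'a'  n1⇒n2
[11] read 'b'  n2⇒n3
[12] read 'd'  n3⇒n4  emit P1@[9:12]
[13] read 'a'  n4⇒n9 (via fail)
[14] read 'b'  n9⇒n10
[15] read 'b'  n10⇒n11  emit P3@[13:15],P6@[14:15]
[16] read 'c'  n11⇒n1 (via fail)  emit P0@[16:16]
[17] read 'd'  n1⇒n5
[18] read 'a'  n5⇒n14  emit P5@[16:18]
[19] read 'c'  n14⇒n1 (via fail)  emit P0@[19:19]
[20] read 'a'  n1⇒n2
[21] read 'a'  n2⇒n9 (via fail)
[22] read 'c'  n9⇒n1 (via fail)  emit P0@[22:22]
[23] read 'a'  n1⇒n2
[24] read 'b'  n2⇒n3
[25] read 'd'  n3⇒n4  emit P1@[22:25]
[26] read 'c'  n4⇒n1 (via fail)  emit P0@[26:26]
[27] read 'c'  n1⇒n12  emit P0@[27:27]
[28] read 'd'  n12⇒n5 (via fail)
[29] read 'a'  n5⇒n14  emit P5@[27:29]
[30] read 'd'  n14⇒n0 (via fail)
[31] read 'b'  n0⇒n15
[32] read 'c'  n15⇒n1 (via fail)  emit P0@[32:32]
[33] read 'd'  n1⇒n5
[34] read 'a'  n5⇒n14  emit P5@[32:34]
[35] read 'b'  n14⇒n10 (via fail)

Matches: [[2,3],[2,6],[3,0],[5,0],[8,1],[9,0],[12,1],[15,3],[15,6],[16,0],[18,5],[19,0],[22,0],[25,1],[26,0],[27,0],[29,5],[32,0],[34,5]]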